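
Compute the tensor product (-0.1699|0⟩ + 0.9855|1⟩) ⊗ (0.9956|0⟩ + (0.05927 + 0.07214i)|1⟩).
-0.1692|00⟩ + (-0.01007 - 0.01226i)|01⟩ + 0.9812|10⟩ + (0.05841 + 0.07109i)|11⟩

amp(|b₁b₂…⟩) = product of the factor amplitudes for bits b₁, b₂, …; only kets whose every factor amplitude is nonzero survive.
|00⟩: (-0.1699)(0.9956) = -0.1692
|01⟩: (-0.1699)(0.05927 + 0.07214i) = (-0.01007 - 0.01226i)
|10⟩: (0.9855)(0.9956) = 0.9812
|11⟩: (0.9855)(0.05927 + 0.07214i) = (0.05841 + 0.07109i)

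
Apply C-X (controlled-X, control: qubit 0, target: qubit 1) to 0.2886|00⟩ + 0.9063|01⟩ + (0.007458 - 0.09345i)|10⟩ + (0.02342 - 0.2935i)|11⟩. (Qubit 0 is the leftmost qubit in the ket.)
0.2886|00⟩ + 0.9063|01⟩ + (0.02342 - 0.2935i)|10⟩ + (0.007458 - 0.09345i)|11⟩

C-X leaves the control-|0⟩ kets |00⟩, |01⟩ unchanged and applies X to qubit 1 on the control-|1⟩ pair (|10⟩, |11⟩).
X = [[0, 1], [1, 0]].
With a = amp(|10⟩) = (0.007458 - 0.09345i) and b = amp(|11⟩) = (0.02342 - 0.2935i):
new amp(|10⟩) = (1)·b = (0.02342 - 0.2935i)
new amp(|11⟩) = (1)·a = (0.007458 - 0.09345i)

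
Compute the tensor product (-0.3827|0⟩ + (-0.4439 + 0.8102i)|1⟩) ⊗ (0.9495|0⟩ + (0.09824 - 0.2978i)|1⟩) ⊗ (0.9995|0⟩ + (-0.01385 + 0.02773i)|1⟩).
-0.3632|000⟩ + (0.005033 - 0.01008i)|001⟩ + (-0.03758 + 0.1139i)|010⟩ + (-0.00264 - 0.002621i)|011⟩ + (-0.4213 + 0.7689i)|100⟩ + (-0.01549 - 0.02234i)|101⟩ + (0.1976 + 0.2117i)|110⟩ + (-0.008611 + 0.002548i)|111⟩

amp(|b₁b₂…⟩) = product of the factor amplitudes for bits b₁, b₂, …; only kets whose every factor amplitude is nonzero survive.
|000⟩: (-0.3827)(0.9495)(0.9995) = -0.3632
|001⟩: (-0.3827)(0.9495)(-0.01385 + 0.02773i) = (0.005033 - 0.01008i)
|010⟩: (-0.3827)(0.09824 - 0.2978i)(0.9995) = (-0.03758 + 0.1139i)
|011⟩: (-0.3827)(0.09824 - 0.2978i)(-0.01385 + 0.02773i) = (-0.00264 - 0.002621i)
|100⟩: (-0.4439 + 0.8102i)(0.9495)(0.9995) = (-0.4213 + 0.7689i)
|101⟩: (-0.4439 + 0.8102i)(0.9495)(-0.01385 + 0.02773i) = (-0.01549 - 0.02234i)
|110⟩: (-0.4439 + 0.8102i)(0.09824 - 0.2978i)(0.9995) = (0.1976 + 0.2117i)
|111⟩: (-0.4439 + 0.8102i)(0.09824 - 0.2978i)(-0.01385 + 0.02773i) = (-0.008611 + 0.002548i)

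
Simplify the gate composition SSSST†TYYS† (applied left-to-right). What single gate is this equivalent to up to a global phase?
S†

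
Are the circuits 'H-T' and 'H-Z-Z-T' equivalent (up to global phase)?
Yes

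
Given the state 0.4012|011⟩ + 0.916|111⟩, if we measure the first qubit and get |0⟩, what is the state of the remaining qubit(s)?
|11⟩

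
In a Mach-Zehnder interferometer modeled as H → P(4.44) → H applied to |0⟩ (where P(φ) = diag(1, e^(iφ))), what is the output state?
(0.3655 - 0.4816i)|0⟩ + (0.6345 + 0.4816i)|1⟩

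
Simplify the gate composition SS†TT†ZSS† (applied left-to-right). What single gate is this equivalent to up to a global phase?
Z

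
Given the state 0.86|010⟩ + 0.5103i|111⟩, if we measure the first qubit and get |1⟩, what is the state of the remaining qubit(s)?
i|11⟩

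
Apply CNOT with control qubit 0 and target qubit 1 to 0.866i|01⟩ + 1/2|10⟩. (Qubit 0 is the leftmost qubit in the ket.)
0.866i|01⟩ + 1/2|11⟩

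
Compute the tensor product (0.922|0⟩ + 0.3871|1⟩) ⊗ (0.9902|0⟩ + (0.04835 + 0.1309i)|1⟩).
0.913|00⟩ + (0.04458 + 0.1207i)|01⟩ + 0.3833|10⟩ + (0.01872 + 0.05067i)|11⟩

amp(|b₁b₂…⟩) = product of the factor amplitudes for bits b₁, b₂, …; only kets whose every factor amplitude is nonzero survive.
|00⟩: (0.922)(0.9902) = 0.913
|01⟩: (0.922)(0.04835 + 0.1309i) = (0.04458 + 0.1207i)
|10⟩: (0.3871)(0.9902) = 0.3833
|11⟩: (0.3871)(0.04835 + 0.1309i) = (0.01872 + 0.05067i)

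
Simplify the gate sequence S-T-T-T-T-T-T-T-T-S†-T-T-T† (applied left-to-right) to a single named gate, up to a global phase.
T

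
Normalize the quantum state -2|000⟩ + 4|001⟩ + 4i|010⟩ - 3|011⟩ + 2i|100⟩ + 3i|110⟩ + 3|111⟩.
-0.2443|000⟩ + 0.4887|001⟩ + 0.4887i|010⟩ - 0.3665|011⟩ + 0.2443i|100⟩ + 0.3665i|110⟩ + 0.3665|111⟩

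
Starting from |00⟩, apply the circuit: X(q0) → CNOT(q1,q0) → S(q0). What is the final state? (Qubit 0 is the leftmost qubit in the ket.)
i|10⟩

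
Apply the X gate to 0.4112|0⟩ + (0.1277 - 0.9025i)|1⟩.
(0.1277 - 0.9025i)|0⟩ + 0.4112|1⟩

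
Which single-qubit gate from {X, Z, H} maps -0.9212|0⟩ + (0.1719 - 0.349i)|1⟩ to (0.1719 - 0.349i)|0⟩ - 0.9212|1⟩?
X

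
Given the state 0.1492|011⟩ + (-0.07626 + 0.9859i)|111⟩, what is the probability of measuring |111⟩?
0.9778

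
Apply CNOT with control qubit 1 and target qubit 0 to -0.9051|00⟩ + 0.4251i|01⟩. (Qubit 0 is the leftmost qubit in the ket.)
-0.9051|00⟩ + 0.4251i|11⟩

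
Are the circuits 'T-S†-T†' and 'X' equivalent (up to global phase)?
No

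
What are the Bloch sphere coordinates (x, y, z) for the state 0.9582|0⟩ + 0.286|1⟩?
(0.5481, 0, 0.8364)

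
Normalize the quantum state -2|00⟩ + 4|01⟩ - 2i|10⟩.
-1/√6|00⟩ + 0.8165|01⟩ - (1/√6)i|10⟩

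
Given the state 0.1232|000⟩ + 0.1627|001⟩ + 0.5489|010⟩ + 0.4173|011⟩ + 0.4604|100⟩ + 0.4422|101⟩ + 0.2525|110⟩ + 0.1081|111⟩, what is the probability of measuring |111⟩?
0.01169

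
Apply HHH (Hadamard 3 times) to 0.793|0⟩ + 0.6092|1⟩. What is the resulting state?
0.9915|0⟩ + 0.13|1⟩

H² = I, so H^3 = H: a single Hadamard. With (a, b) = (0.793, 0.6092), H gives ((a + b)/√2, (a − b)/√2) = (0.9915, 0.13).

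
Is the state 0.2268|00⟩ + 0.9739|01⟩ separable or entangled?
Separable

Writing the state as a|00⟩ + b|01⟩ + c|10⟩ + d|11⟩, it is a product state iff ad − bc = 0.
Here (a, b, c, d) = (0.2268, 0.9739, 0, 0): ad − bc = (0.2268)(0) − (0.9739)(0) = 0, so the state is separable.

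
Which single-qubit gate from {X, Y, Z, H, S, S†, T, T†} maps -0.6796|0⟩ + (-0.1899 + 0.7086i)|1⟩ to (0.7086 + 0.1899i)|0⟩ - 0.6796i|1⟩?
Y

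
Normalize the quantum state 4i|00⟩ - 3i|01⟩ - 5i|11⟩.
0.5657i|00⟩ - 0.4243i|01⟩ - (1/√2)i|11⟩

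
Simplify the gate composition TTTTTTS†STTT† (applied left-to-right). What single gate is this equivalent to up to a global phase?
T†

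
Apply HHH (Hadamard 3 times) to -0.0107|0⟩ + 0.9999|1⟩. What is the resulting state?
0.6995|0⟩ - 0.7146|1⟩

H² = I, so H^3 = H: a single Hadamard. With (a, b) = (-0.0107, 0.9999), H gives ((a + b)/√2, (a − b)/√2) = (0.6995, -0.7146).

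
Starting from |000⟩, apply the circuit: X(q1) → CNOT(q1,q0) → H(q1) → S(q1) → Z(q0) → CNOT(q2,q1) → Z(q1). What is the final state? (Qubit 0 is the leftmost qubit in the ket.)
-1/√2|100⟩ - (1/√2)i|110⟩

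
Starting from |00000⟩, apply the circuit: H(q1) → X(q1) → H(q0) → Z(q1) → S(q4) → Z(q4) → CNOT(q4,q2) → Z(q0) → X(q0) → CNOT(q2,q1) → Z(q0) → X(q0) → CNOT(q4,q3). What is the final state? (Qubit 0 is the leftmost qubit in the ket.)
-1/2|00000⟩ + 1/2|01000⟩ - 1/2|10000⟩ + 1/2|11000⟩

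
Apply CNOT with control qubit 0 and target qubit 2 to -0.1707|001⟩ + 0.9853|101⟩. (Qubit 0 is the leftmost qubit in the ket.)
-0.1707|001⟩ + 0.9853|100⟩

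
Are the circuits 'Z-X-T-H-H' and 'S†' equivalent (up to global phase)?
No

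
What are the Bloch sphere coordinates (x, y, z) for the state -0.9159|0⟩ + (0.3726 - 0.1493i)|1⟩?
(-0.6825, 0.2735, 0.6778)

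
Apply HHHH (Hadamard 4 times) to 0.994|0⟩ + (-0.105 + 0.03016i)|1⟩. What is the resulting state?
0.994|0⟩ + (-0.105 + 0.03016i)|1⟩

H² = I, so an even number of Hadamards cancels: H^4 = I and the state is unchanged.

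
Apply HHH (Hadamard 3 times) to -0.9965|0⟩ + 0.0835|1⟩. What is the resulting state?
-0.6456|0⟩ - 0.7637|1⟩

H² = I, so H^3 = H: a single Hadamard. With (a, b) = (-0.9965, 0.0835), H gives ((a + b)/√2, (a − b)/√2) = (-0.6456, -0.7637).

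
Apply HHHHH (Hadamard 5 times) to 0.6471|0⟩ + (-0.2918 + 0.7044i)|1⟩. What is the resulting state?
(0.2512 + 0.4981i)|0⟩ + (0.6639 - 0.4981i)|1⟩

H² = I, so H^5 = H: a single Hadamard. With (a, b) = (0.6471, (-0.2918 + 0.7044i)), H gives ((a + b)/√2, (a − b)/√2) = ((0.2512 + 0.4981i), (0.6639 - 0.4981i)).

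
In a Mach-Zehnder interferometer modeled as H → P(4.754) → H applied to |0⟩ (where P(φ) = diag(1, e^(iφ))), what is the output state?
(0.5208 - 0.4996i)|0⟩ + (0.4792 + 0.4996i)|1⟩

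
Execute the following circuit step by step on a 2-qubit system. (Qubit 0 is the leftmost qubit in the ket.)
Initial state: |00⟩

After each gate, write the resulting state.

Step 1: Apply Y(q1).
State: i|01⟩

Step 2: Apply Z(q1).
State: -i|01⟩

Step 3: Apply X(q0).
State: -i|11⟩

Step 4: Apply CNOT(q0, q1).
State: -i|10⟩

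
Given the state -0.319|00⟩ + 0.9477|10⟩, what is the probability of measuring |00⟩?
0.1018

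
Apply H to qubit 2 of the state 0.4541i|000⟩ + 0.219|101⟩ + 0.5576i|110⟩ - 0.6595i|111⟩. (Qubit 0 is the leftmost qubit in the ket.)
0.3211i|000⟩ + 0.3211i|001⟩ + 0.1549|100⟩ - 0.1549|101⟩ - 0.07205i|110⟩ + 0.8606i|111⟩

H on qubit 2 mixes each pair of kets that differ only in qubit 2: amplitudes (a, b) of (|…0…⟩, |…1…⟩) become ((a + b)/√2, (a − b)/√2). Kets absent from the input have amplitude 0.
(|000⟩, |001⟩): (a, b) = (0.4541i, 0) → (0.3211i, 0.3211i)
(|100⟩, |101⟩): (a, b) = (0, 0.219) → (0.1549, -0.1549)
(|110⟩, |111⟩): (a, b) = (0.5576i, -0.6595i) → (-0.07205i, 0.8606i)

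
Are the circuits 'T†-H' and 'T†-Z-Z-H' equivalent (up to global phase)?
Yes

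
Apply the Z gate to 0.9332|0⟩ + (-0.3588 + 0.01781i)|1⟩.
0.9332|0⟩ + (0.3588 - 0.01781i)|1⟩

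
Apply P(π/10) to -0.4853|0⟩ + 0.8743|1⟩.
-0.4853|0⟩ + (0.8315 + 0.2702i)|1⟩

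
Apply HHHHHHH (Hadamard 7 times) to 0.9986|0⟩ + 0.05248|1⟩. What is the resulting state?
0.7432|0⟩ + 0.669|1⟩

H² = I, so H^7 = H: a single Hadamard. With (a, b) = (0.9986, 0.05248), H gives ((a + b)/√2, (a − b)/√2) = (0.7432, 0.669).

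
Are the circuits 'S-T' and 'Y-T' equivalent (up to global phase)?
No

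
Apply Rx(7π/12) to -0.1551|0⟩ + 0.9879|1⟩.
(-0.09442 - 0.7838i)|0⟩ + (0.6014 + 0.123i)|1⟩

Rx(7π/12) = [[cos(θ/2), −i·sin(θ/2)], [−i·sin(θ/2), cos(θ/2)]]; θ = 7π/12, cos(θ/2) ≈ 0.608761, sin(θ/2) ≈ 0.793353.
With a = amp(|0⟩) = -0.1551 and b = amp(|1⟩) = 0.9879:
new amp(|0⟩) = (0.608761)·a + (-0.793353i)·b = (-0.09442 - 0.7838i)
new amp(|1⟩) = (-0.793353i)·a + (0.608761)·b = (0.6014 + 0.123i)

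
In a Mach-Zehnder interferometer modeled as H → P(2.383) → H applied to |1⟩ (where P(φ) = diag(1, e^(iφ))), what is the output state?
(0.8629 - 0.344i)|0⟩ + (0.1371 + 0.344i)|1⟩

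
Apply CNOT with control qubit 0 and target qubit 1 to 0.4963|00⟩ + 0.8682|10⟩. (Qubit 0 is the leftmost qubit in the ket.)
0.4963|00⟩ + 0.8682|11⟩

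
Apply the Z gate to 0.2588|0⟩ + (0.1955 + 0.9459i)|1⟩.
0.2588|0⟩ + (-0.1955 - 0.9459i)|1⟩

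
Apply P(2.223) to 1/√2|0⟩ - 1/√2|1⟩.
1/√2|0⟩ + (0.4292 - 0.562i)|1⟩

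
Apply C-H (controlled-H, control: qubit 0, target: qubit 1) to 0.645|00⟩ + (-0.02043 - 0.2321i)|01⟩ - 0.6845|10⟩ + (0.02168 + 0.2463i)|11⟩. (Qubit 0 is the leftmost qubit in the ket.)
0.645|00⟩ + (-0.02043 - 0.2321i)|01⟩ + (-0.4687 + 0.1742i)|10⟩ + (-0.4993 - 0.1742i)|11⟩

C-H leaves the control-|0⟩ kets |00⟩, |01⟩ unchanged and applies H to qubit 1 on the control-|1⟩ pair (|10⟩, |11⟩).
H = [[1/√2, 1/√2], [1/√2, -1/√2]].
With a = amp(|10⟩) = -0.6845 and b = amp(|11⟩) = (0.02168 + 0.2463i):
new amp(|10⟩) = (1/√2)·a + (1/√2)·b = (-0.4687 + 0.1742i)
new amp(|11⟩) = (1/√2)·a + (-1/√2)·b = (-0.4993 - 0.1742i)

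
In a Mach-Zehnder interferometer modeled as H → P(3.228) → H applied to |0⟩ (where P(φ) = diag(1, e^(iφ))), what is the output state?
(0.001865 - 0.04315i)|0⟩ + (0.9981 + 0.04315i)|1⟩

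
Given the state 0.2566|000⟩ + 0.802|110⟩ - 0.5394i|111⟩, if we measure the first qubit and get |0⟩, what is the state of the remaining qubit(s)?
|00⟩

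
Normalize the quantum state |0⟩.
|0⟩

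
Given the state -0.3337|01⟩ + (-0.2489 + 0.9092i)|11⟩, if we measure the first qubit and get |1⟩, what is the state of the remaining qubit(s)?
(-0.264 + 0.9645i)|1⟩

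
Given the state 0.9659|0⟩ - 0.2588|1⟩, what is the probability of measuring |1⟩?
0.06698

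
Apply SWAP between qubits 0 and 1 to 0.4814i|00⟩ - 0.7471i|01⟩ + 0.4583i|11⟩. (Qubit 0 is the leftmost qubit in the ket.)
0.4814i|00⟩ - 0.7471i|10⟩ + 0.4583i|11⟩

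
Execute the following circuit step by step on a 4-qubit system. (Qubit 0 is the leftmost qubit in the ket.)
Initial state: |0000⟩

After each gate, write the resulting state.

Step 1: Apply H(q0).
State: 1/√2|0000⟩ + 1/√2|1000⟩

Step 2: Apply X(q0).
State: 1/√2|0000⟩ + 1/√2|1000⟩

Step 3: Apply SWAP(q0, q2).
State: 1/√2|0000⟩ + 1/√2|0010⟩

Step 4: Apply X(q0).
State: 1/√2|1000⟩ + 1/√2|1010⟩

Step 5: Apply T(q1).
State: 1/√2|1000⟩ + 1/√2|1010⟩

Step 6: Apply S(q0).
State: (1/√2)i|1000⟩ + (1/√2)i|1010⟩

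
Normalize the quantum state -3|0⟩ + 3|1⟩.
-1/√2|0⟩ + 1/√2|1⟩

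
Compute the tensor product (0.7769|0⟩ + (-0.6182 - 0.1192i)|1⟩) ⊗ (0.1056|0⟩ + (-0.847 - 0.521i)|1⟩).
0.08204|00⟩ + (-0.658 - 0.4048i)|01⟩ + (-0.06528 - 0.01259i)|10⟩ + (0.4615 + 0.423i)|11⟩

amp(|b₁b₂…⟩) = product of the factor amplitudes for bits b₁, b₂, …; only kets whose every factor amplitude is nonzero survive.
|00⟩: (0.7769)(0.1056) = 0.08204
|01⟩: (0.7769)(-0.847 - 0.521i) = (-0.658 - 0.4048i)
|10⟩: (-0.6182 - 0.1192i)(0.1056) = (-0.06528 - 0.01259i)
|11⟩: (-0.6182 - 0.1192i)(-0.847 - 0.521i) = (0.4615 + 0.423i)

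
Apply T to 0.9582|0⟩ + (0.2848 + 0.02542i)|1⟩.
0.9582|0⟩ + (0.1834 + 0.2194i)|1⟩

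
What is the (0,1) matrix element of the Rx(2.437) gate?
-0.9386i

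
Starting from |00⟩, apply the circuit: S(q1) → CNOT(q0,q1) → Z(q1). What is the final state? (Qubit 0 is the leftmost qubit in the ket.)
|00⟩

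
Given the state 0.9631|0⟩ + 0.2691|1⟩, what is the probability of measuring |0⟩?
0.9276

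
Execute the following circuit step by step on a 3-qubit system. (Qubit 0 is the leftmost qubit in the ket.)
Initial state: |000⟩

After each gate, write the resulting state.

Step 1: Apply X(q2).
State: |001⟩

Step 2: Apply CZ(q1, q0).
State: |001⟩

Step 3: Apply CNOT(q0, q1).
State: |001⟩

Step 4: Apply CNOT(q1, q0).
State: |001⟩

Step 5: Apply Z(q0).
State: |001⟩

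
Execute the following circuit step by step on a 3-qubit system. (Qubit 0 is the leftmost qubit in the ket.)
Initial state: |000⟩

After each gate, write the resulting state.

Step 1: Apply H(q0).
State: 1/√2|000⟩ + 1/√2|100⟩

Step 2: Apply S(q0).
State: 1/√2|000⟩ + (1/√2)i|100⟩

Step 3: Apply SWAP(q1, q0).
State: 1/√2|000⟩ + (1/√2)i|010⟩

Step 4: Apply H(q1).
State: (1/2 + (1/2)i)|000⟩ + (1/2 - (1/2)i)|010⟩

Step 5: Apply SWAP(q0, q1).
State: (1/2 + (1/2)i)|000⟩ + (1/2 - (1/2)i)|100⟩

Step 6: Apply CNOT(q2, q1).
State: (1/2 + (1/2)i)|000⟩ + (1/2 - (1/2)i)|100⟩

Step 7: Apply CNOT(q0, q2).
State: (1/2 + (1/2)i)|000⟩ + (1/2 - (1/2)i)|101⟩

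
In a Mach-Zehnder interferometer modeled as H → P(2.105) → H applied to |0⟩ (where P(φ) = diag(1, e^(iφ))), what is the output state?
(0.2454 + 0.4303i)|0⟩ + (0.7546 - 0.4303i)|1⟩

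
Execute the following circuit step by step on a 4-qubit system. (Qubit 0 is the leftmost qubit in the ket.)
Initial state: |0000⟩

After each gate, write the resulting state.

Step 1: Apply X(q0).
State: |1000⟩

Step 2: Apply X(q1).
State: |1100⟩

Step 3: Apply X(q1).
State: |1000⟩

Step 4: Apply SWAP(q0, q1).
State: |0100⟩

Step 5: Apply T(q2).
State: |0100⟩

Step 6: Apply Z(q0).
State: |0100⟩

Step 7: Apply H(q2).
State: 1/√2|0100⟩ + 1/√2|0110⟩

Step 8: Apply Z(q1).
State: -1/√2|0100⟩ - 1/√2|0110⟩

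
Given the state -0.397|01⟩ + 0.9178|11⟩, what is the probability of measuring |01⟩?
0.1576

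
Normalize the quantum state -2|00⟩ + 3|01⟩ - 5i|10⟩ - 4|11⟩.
-0.2722|00⟩ + 1/√6|01⟩ - 0.6804i|10⟩ - 0.5443|11⟩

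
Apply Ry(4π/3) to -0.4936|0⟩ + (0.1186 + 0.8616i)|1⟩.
(0.1441 - 0.7462i)|0⟩ + (-0.4868 - 0.4308i)|1⟩

Ry(4π/3) = [[cos(θ/2), −sin(θ/2)], [sin(θ/2), cos(θ/2)]]; θ = 4π/3, cos(θ/2) ≈ -0.5, sin(θ/2) ≈ 0.866025.
With a = amp(|0⟩) = -0.4936 and b = amp(|1⟩) = (0.1186 + 0.8616i):
new amp(|0⟩) = (-0.5)·a + (-0.866025)·b = (0.1441 - 0.7462i)
new amp(|1⟩) = (0.866025)·a + (-0.5)·b = (-0.4868 - 0.4308i)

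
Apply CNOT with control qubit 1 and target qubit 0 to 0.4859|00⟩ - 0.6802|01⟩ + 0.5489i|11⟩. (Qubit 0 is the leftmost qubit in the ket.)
0.4859|00⟩ + 0.5489i|01⟩ - 0.6802|11⟩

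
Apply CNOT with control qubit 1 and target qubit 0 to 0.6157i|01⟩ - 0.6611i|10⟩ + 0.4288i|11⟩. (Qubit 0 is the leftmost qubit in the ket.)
0.4288i|01⟩ - 0.6611i|10⟩ + 0.6157i|11⟩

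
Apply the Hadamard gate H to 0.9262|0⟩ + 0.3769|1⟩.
0.9214|0⟩ + 0.3884|1⟩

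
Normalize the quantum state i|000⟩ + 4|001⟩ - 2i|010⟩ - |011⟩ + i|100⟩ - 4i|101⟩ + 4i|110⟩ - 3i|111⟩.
0.125i|000⟩ + 1/2|001⟩ - 0.25i|010⟩ - 0.125|011⟩ + 0.125i|100⟩ - (1/2)i|101⟩ + (1/2)i|110⟩ - 0.375i|111⟩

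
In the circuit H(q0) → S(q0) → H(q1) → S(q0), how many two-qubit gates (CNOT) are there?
0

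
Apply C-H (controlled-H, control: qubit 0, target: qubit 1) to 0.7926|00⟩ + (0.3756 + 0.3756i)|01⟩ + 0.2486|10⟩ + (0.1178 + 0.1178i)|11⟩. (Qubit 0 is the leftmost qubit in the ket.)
0.7926|00⟩ + (0.3756 + 0.3756i)|01⟩ + (0.2591 + 0.0833i)|10⟩ + (0.09249 - 0.0833i)|11⟩

C-H leaves the control-|0⟩ kets |00⟩, |01⟩ unchanged and applies H to qubit 1 on the control-|1⟩ pair (|10⟩, |11⟩).
H = [[1/√2, 1/√2], [1/√2, -1/√2]].
With a = amp(|10⟩) = 0.2486 and b = amp(|11⟩) = (0.1178 + 0.1178i):
new amp(|10⟩) = (1/√2)·a + (1/√2)·b = (0.2591 + 0.0833i)
new amp(|11⟩) = (1/√2)·a + (-1/√2)·b = (0.09249 - 0.0833i)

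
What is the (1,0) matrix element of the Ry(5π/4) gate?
0.9239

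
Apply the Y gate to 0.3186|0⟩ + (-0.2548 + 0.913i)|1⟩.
(0.913 + 0.2548i)|0⟩ + 0.3186i|1⟩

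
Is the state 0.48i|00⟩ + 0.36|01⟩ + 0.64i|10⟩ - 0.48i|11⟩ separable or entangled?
Entangled

Writing the state as a|00⟩ + b|01⟩ + c|10⟩ + d|11⟩, it is a product state iff ad − bc = 0.
Here (a, b, c, d) = (0.48i, 0.36, 0.64i, -0.48i): ad − bc = (0.48i)(-0.48i) − (0.36)(0.64i) = (0.2304 - 0.2304i) ≠ 0, so the state is entangled.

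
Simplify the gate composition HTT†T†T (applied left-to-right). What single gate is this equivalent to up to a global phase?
H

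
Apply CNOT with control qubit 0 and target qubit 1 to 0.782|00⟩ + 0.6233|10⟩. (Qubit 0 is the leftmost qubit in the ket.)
0.782|00⟩ + 0.6233|11⟩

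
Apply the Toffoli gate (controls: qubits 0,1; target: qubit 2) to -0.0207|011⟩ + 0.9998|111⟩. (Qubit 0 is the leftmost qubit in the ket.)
-0.0207|011⟩ + 0.9998|110⟩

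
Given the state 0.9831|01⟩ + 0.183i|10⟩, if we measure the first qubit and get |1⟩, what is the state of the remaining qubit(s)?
i|0⟩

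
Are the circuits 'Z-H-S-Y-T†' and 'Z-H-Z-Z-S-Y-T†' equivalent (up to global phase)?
Yes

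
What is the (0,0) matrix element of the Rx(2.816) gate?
0.1621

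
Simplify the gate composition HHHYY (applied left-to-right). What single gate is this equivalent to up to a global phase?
H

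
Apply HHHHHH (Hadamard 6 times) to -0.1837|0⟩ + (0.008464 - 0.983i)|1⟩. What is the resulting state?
-0.1837|0⟩ + (0.008464 - 0.983i)|1⟩

H² = I, so an even number of Hadamards cancels: H^6 = I and the state is unchanged.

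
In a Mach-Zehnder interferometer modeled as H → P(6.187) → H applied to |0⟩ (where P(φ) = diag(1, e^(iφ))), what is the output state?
(0.9977 - 0.04802i)|0⟩ + (0.002311 + 0.04802i)|1⟩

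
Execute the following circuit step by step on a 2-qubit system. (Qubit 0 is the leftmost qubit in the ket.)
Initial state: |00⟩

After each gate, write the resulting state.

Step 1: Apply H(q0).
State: 1/√2|00⟩ + 1/√2|10⟩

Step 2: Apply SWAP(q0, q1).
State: 1/√2|00⟩ + 1/√2|01⟩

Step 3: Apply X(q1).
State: 1/√2|00⟩ + 1/√2|01⟩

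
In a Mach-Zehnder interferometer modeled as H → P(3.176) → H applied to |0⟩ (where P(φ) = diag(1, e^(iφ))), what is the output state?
(0.0002959 - 0.0172i)|0⟩ + (0.9997 + 0.0172i)|1⟩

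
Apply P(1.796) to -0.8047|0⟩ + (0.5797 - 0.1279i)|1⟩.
-0.8047|0⟩ + (-0.004779 + 0.5936i)|1⟩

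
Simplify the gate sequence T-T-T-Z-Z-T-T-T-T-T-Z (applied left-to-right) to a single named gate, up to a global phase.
Z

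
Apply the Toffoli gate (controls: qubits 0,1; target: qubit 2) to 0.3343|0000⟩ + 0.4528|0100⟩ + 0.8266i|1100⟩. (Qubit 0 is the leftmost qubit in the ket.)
0.3343|0000⟩ + 0.4528|0100⟩ + 0.8266i|1110⟩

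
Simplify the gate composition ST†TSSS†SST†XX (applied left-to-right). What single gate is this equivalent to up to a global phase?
T†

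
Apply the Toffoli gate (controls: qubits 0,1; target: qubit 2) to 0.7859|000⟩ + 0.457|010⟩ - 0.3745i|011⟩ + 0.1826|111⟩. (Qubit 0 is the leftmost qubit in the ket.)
0.7859|000⟩ + 0.457|010⟩ - 0.3745i|011⟩ + 0.1826|110⟩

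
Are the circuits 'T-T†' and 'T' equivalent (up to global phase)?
No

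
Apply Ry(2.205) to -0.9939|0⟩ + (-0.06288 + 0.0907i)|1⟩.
(-0.3925 - 0.08094i)|0⟩ + (-0.9153 + 0.04094i)|1⟩

Ry(2.205) = [[cos(θ/2), −sin(θ/2)], [sin(θ/2), cos(θ/2)]]; θ = 2.205, cos(θ/2) ≈ 0.451367, sin(θ/2) ≈ 0.892339.
With a = amp(|0⟩) = -0.9939 and b = amp(|1⟩) = (-0.06288 + 0.0907i):
new amp(|0⟩) = (0.451367)·a + (-0.892339)·b = (-0.3925 - 0.08094i)
new amp(|1⟩) = (0.892339)·a + (0.451367)·b = (-0.9153 + 0.04094i)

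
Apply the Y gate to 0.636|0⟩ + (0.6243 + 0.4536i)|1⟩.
(0.4536 - 0.6243i)|0⟩ + 0.636i|1⟩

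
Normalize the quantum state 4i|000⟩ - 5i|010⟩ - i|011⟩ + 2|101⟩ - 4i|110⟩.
0.508i|000⟩ - 0.635i|010⟩ - 0.127i|011⟩ + 0.254|101⟩ - 0.508i|110⟩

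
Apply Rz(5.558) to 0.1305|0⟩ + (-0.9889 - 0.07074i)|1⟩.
(-0.122 - 0.04629i)|0⟩ + (0.9497 - 0.2846i)|1⟩

Rz(5.558) = [[e^(−iθ/2), 0], [0, e^(iθ/2)]] with e^(±iθ/2) = cos(θ/2) ± i·sin(θ/2); θ = 5.558, cos(θ/2) ≈ -0.93498, sin(θ/2) ≈ 0.3547.
With a = amp(|0⟩) = 0.1305 and b = amp(|1⟩) = (-0.9889 - 0.07074i):
new amp(|0⟩) = (-0.93498 - 0.3547i)·a = (-0.122 - 0.04629i)
new amp(|1⟩) = (-0.93498 + 0.3547i)·b = (0.9497 - 0.2846i)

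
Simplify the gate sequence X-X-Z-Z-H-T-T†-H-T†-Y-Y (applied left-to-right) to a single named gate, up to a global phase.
T†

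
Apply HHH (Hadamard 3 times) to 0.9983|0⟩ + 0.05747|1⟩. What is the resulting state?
0.7465|0⟩ + 0.6653|1⟩

H² = I, so H^3 = H: a single Hadamard. With (a, b) = (0.9983, 0.05747), H gives ((a + b)/√2, (a − b)/√2) = (0.7465, 0.6653).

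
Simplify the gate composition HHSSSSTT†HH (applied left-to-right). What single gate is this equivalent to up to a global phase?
I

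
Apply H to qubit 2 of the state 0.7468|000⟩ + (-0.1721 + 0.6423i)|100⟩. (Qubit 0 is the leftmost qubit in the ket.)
0.5281|000⟩ + 0.5281|001⟩ + (-0.1217 + 0.4542i)|100⟩ + (-0.1217 + 0.4542i)|101⟩

H on qubit 2 mixes each pair of kets that differ only in qubit 2: amplitudes (a, b) of (|…0…⟩, |…1…⟩) become ((a + b)/√2, (a − b)/√2). Kets absent from the input have amplitude 0.
(|000⟩, |001⟩): (a, b) = (0.7468, 0) → (0.5281, 0.5281)
(|100⟩, |101⟩): (a, b) = ((-0.1721 + 0.6423i), 0) → ((-0.1217 + 0.4542i), (-0.1217 + 0.4542i))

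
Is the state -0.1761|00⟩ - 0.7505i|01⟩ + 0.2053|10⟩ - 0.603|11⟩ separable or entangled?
Entangled

Writing the state as a|00⟩ + b|01⟩ + c|10⟩ + d|11⟩, it is a product state iff ad − bc = 0.
Here (a, b, c, d) = (-0.1761, -0.7505i, 0.2053, -0.603): ad − bc = (-0.1761)(-0.603) − (-0.7505i)(0.2053) = (0.1062 + 0.1541i) ≠ 0, so the state is entangled.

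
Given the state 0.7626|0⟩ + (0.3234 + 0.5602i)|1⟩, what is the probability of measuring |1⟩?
0.4184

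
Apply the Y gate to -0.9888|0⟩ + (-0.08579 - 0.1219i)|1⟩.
(-0.1219 + 0.08579i)|0⟩ - 0.9888i|1⟩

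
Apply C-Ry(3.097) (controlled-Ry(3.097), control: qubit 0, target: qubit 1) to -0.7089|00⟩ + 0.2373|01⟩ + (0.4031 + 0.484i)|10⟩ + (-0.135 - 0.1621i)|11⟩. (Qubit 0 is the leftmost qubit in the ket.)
-0.7089|00⟩ + 0.2373|01⟩ + (0.144 + 0.1729i)|10⟩ + (0.4 + 0.4803i)|11⟩

C-Ry(3.097) leaves the control-|0⟩ kets |00⟩, |01⟩ unchanged and applies Ry(3.097) to qubit 1 on the control-|1⟩ pair (|10⟩, |11⟩).
Ry(3.097) = [[cos(θ/2), −sin(θ/2)], [sin(θ/2), cos(θ/2)]]; θ = 3.097, cos(θ/2) ≈ 0.0222945, sin(θ/2) ≈ 0.999751.
With a = amp(|10⟩) = (0.4031 + 0.484i) and b = amp(|11⟩) = (-0.135 - 0.1621i):
new amp(|10⟩) = (0.0222945)·a + (-0.999751)·b = (0.144 + 0.1729i)
new amp(|11⟩) = (0.999751)·a + (0.0222945)·b = (0.4 + 0.4803i)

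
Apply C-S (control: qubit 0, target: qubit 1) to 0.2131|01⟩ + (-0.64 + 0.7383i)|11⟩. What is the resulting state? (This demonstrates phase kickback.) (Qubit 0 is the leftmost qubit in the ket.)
0.2131|01⟩ + (-0.7383 - 0.64i)|11⟩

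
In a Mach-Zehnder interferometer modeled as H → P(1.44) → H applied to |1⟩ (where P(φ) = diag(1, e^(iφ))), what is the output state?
(0.4348 - 0.4957i)|0⟩ + (0.5652 + 0.4957i)|1⟩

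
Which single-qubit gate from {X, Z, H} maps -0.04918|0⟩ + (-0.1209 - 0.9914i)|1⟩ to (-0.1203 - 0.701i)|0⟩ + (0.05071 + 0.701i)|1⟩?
H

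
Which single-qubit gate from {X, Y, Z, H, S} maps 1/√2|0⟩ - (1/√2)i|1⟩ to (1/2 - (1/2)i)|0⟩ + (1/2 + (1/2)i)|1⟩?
H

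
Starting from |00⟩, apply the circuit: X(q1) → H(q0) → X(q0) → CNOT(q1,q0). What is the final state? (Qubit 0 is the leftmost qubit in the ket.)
1/√2|01⟩ + 1/√2|11⟩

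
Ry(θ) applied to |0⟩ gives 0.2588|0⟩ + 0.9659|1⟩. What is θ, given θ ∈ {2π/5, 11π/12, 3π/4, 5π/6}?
5π/6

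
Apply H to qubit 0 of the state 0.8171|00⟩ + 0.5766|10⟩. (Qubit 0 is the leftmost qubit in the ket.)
0.9855|00⟩ + 0.1701|10⟩

H on qubit 0 mixes each pair of kets that differ only in qubit 0: amplitudes (a, b) of (|…0…⟩, |…1…⟩) become ((a + b)/√2, (a − b)/√2). Kets absent from the input have amplitude 0.
(|00⟩, |10⟩): (a, b) = (0.8171, 0.5766) → (0.9855, 0.1701)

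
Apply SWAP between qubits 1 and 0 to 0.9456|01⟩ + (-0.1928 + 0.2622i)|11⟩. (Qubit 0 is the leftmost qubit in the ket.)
0.9456|10⟩ + (-0.1928 + 0.2622i)|11⟩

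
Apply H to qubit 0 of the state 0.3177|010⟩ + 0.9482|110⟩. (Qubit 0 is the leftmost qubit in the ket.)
0.8951|010⟩ - 0.4458|110⟩

H on qubit 0 mixes each pair of kets that differ only in qubit 0: amplitudes (a, b) of (|…0…⟩, |…1…⟩) become ((a + b)/√2, (a − b)/√2). Kets absent from the input have amplitude 0.
(|010⟩, |110⟩): (a, b) = (0.3177, 0.9482) → (0.8951, -0.4458)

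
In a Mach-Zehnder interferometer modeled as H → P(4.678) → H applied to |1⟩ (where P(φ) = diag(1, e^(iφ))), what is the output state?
(0.5172 + 0.4997i)|0⟩ + (0.4828 - 0.4997i)|1⟩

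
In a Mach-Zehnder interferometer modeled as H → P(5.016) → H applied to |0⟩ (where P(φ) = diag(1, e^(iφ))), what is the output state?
(0.6495 - 0.4771i)|0⟩ + (0.3505 + 0.4771i)|1⟩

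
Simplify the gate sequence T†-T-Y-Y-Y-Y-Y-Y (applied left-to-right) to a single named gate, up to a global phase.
I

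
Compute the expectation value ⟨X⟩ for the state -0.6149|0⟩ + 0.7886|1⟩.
-0.9698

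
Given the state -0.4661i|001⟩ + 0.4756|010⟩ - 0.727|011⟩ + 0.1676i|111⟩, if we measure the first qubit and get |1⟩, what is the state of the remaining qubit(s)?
i|11⟩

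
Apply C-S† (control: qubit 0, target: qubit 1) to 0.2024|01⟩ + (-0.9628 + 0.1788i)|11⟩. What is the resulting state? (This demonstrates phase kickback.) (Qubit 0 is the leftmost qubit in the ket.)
0.2024|01⟩ + (0.1788 + 0.9628i)|11⟩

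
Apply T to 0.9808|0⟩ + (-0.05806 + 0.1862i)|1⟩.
0.9808|0⟩ + (-0.1727 + 0.09061i)|1⟩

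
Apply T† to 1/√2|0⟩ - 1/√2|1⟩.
1/√2|0⟩ + (-1/2 + (1/2)i)|1⟩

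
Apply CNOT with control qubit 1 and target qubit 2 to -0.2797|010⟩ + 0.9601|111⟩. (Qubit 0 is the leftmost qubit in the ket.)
-0.2797|011⟩ + 0.9601|110⟩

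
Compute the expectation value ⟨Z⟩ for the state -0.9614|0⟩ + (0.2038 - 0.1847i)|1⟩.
0.8486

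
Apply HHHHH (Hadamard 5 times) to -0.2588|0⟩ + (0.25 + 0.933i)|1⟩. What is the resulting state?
(-0.006223 + 0.6597i)|0⟩ + (-0.3598 - 0.6597i)|1⟩

H² = I, so H^5 = H: a single Hadamard. With (a, b) = (-0.2588, (0.25 + 0.933i)), H gives ((a + b)/√2, (a − b)/√2) = ((-0.006223 + 0.6597i), (-0.3598 - 0.6597i)).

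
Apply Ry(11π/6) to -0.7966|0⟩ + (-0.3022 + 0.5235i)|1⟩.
(0.8477 - 0.1355i)|0⟩ + (0.08573 - 0.5057i)|1⟩

Ry(11π/6) = [[cos(θ/2), −sin(θ/2)], [sin(θ/2), cos(θ/2)]]; θ = 11π/6, cos(θ/2) ≈ -0.965926, sin(θ/2) ≈ 0.258819.
With a = amp(|0⟩) = -0.7966 and b = amp(|1⟩) = (-0.3022 + 0.5235i):
new amp(|0⟩) = (-0.965926)·a + (-0.258819)·b = (0.8477 - 0.1355i)
new amp(|1⟩) = (0.258819)·a + (-0.965926)·b = (0.08573 - 0.5057i)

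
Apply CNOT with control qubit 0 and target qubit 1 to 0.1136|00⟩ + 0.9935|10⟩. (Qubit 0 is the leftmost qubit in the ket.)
0.1136|00⟩ + 0.9935|11⟩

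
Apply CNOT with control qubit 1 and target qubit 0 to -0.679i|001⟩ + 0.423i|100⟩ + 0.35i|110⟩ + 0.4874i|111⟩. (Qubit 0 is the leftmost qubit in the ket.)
-0.679i|001⟩ + 0.35i|010⟩ + 0.4874i|011⟩ + 0.423i|100⟩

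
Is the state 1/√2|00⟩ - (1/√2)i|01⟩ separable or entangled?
Separable

Writing the state as a|00⟩ + b|01⟩ + c|10⟩ + d|11⟩, it is a product state iff ad − bc = 0.
Here (a, b, c, d) = (1/√2, -(1/√2)i, 0, 0): ad − bc = (1/√2)(0) − (-(1/√2)i)(0) = 0, so the state is separable.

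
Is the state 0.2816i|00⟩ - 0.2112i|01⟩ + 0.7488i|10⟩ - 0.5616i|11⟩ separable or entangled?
Separable

Writing the state as a|00⟩ + b|01⟩ + c|10⟩ + d|11⟩, it is a product state iff ad − bc = 0.
Here (a, b, c, d) = (0.2816i, -0.2112i, 0.7488i, -0.5616i): ad − bc = (0.2816i)(-0.5616i) − (-0.2112i)(0.7488i) = 0, so the state is separable.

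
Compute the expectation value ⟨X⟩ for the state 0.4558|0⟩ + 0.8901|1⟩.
0.8114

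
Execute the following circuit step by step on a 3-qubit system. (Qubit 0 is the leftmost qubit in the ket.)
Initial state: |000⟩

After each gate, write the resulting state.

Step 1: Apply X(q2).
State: |001⟩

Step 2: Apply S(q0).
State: |001⟩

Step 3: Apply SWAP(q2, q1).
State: |010⟩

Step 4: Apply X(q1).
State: |000⟩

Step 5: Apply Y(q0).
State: i|100⟩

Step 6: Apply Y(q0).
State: |000⟩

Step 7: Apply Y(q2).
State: i|001⟩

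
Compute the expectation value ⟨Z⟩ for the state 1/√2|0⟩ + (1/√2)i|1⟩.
0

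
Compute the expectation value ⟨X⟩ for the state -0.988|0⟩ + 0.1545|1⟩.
-0.3053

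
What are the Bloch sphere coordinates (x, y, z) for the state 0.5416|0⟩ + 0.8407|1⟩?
(0.9106, 0, -0.4134)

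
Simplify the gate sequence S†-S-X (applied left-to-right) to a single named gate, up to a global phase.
X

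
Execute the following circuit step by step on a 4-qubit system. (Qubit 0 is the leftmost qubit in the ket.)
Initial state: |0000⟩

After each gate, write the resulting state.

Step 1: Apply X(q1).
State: |0100⟩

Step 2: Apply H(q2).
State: 1/√2|0100⟩ + 1/√2|0110⟩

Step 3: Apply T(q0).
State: 1/√2|0100⟩ + 1/√2|0110⟩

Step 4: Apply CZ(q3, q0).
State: 1/√2|0100⟩ + 1/√2|0110⟩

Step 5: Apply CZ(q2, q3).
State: 1/√2|0100⟩ + 1/√2|0110⟩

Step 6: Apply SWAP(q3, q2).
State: 1/√2|0100⟩ + 1/√2|0101⟩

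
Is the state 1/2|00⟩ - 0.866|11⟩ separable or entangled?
Entangled

Writing the state as a|00⟩ + b|01⟩ + c|10⟩ + d|11⟩, it is a product state iff ad − bc = 0.
Here (a, b, c, d) = (1/2, 0, 0, -0.866): ad − bc = (1/2)(-0.866) − (0)(0) = -0.433 ≠ 0, so the state is entangled.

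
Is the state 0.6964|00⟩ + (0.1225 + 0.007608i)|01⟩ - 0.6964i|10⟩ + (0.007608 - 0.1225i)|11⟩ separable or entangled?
Separable

Writing the state as a|00⟩ + b|01⟩ + c|10⟩ + d|11⟩, it is a product state iff ad − bc = 0.
Here (a, b, c, d) = (0.6964, (0.1225 + 0.007608i), -0.6964i, (0.007608 - 0.1225i)): ad − bc = (0.6964)(0.007608 - 0.1225i) − (0.1225 + 0.007608i)(-0.6964i) = 0, so the state is separable.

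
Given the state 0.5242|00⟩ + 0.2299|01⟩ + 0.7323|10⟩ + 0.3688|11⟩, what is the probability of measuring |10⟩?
0.5363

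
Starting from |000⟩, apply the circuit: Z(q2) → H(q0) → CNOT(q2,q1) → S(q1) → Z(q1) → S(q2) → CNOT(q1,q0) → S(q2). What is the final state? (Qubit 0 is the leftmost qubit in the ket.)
1/√2|000⟩ + 1/√2|100⟩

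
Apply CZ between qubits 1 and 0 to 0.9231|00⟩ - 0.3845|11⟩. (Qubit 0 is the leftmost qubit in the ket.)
0.9231|00⟩ + 0.3845|11⟩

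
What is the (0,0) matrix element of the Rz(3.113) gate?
(0.0143 - 0.9999i)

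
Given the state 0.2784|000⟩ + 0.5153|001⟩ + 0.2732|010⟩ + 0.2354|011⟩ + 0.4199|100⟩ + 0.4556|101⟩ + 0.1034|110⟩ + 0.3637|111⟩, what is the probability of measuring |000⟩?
0.07751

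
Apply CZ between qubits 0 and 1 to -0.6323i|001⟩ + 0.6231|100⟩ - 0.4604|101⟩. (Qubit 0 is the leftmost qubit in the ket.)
-0.6323i|001⟩ + 0.6231|100⟩ - 0.4604|101⟩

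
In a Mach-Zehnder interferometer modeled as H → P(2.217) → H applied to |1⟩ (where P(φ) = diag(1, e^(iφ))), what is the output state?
(0.8011 - 0.3992i)|0⟩ + (0.1989 + 0.3992i)|1⟩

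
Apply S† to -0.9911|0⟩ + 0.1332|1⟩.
-0.9911|0⟩ - 0.1332i|1⟩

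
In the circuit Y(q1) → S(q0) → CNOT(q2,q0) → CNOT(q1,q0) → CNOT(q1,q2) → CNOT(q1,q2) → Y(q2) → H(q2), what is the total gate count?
8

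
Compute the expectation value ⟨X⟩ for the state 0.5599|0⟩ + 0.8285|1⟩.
0.9278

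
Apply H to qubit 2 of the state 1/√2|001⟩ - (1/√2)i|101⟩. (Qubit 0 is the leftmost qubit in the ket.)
1/2|000⟩ - 1/2|001⟩ - (1/2)i|100⟩ + (1/2)i|101⟩

H on qubit 2 mixes each pair of kets that differ only in qubit 2: amplitudes (a, b) of (|…0…⟩, |…1…⟩) become ((a + b)/√2, (a − b)/√2). Kets absent from the input have amplitude 0.
(|000⟩, |001⟩): (a, b) = (0, 1/√2) → (1/2, -1/2)
(|100⟩, |101⟩): (a, b) = (0, -(1/√2)i) → (-(1/2)i, (1/2)i)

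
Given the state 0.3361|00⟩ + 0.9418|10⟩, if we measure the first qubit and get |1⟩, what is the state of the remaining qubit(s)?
|0⟩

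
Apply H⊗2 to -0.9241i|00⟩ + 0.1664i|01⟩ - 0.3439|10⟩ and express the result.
(-0.172 - 0.3789i)|00⟩ + (-0.172 - 0.5453i)|01⟩ + (0.172 - 0.3789i)|10⟩ + (0.172 - 0.5453i)|11⟩

H⊗2 gives amp(|y⟩) = (1/2) Σ_x (−1)^(x·y) amp(|x⟩), where x·y is the number of positions in which both x and y have a 1.
|00⟩: (-0.9241i + 0.1664i - 0.3439)/2 = (-0.172 - 0.3789i)
|01⟩: (-0.9241i - 0.1664i - 0.3439)/2 = (-0.172 - 0.5453i)
|10⟩: (-0.9241i + 0.1664i + 0.3439)/2 = (0.172 - 0.3789i)
|11⟩: (-0.9241i - 0.1664i + 0.3439)/2 = (0.172 - 0.5453i)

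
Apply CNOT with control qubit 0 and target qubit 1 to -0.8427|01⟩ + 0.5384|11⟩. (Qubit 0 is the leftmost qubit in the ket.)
-0.8427|01⟩ + 0.5384|10⟩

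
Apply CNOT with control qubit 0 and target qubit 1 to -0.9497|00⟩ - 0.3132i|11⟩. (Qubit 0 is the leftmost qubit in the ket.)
-0.9497|00⟩ - 0.3132i|10⟩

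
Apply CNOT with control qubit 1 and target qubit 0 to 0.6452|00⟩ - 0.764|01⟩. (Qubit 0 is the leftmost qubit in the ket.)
0.6452|00⟩ - 0.764|11⟩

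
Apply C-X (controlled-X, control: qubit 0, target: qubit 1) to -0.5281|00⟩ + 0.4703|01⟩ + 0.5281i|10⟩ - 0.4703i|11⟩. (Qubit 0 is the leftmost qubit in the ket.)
-0.5281|00⟩ + 0.4703|01⟩ - 0.4703i|10⟩ + 0.5281i|11⟩

C-X leaves the control-|0⟩ kets |00⟩, |01⟩ unchanged and applies X to qubit 1 on the control-|1⟩ pair (|10⟩, |11⟩).
X = [[0, 1], [1, 0]].
With a = amp(|10⟩) = 0.5281i and b = amp(|11⟩) = -0.4703i:
new amp(|10⟩) = (1)·b = -0.4703i
new amp(|11⟩) = (1)·a = 0.5281i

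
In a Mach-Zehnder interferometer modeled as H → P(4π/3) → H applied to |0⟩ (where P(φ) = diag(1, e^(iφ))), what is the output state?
(0.25 - 0.433i)|0⟩ + (0.75 + 0.433i)|1⟩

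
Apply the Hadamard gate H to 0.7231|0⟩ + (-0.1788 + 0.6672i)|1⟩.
(0.3849 + 0.4718i)|0⟩ + (0.6377 - 0.4718i)|1⟩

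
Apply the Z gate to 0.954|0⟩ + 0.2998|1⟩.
0.954|0⟩ - 0.2998|1⟩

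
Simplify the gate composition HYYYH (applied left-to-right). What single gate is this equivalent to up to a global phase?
Y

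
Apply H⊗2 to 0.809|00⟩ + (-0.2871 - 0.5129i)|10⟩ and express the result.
(0.261 - 0.2565i)|00⟩ + (0.261 - 0.2565i)|01⟩ + (0.5481 + 0.2565i)|10⟩ + (0.5481 + 0.2565i)|11⟩

H⊗2 gives amp(|y⟩) = (1/2) Σ_x (−1)^(x·y) amp(|x⟩), where x·y is the number of positions in which both x and y have a 1.
|00⟩: (0.809 + (-0.2871 - 0.5129i))/2 = (0.261 - 0.2565i)
|01⟩: (0.809 + (-0.2871 - 0.5129i))/2 = (0.261 - 0.2565i)
|10⟩: (0.809 - (-0.2871 - 0.5129i))/2 = (0.5481 + 0.2565i)
|11⟩: (0.809 - (-0.2871 - 0.5129i))/2 = (0.5481 + 0.2565i)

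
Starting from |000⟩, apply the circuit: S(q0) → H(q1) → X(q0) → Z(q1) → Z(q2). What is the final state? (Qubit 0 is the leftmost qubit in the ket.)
1/√2|100⟩ - 1/√2|110⟩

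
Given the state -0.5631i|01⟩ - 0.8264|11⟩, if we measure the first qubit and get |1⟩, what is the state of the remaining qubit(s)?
-|1⟩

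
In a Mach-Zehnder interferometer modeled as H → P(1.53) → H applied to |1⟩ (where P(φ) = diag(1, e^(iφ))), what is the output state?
(0.4796 - 0.4996i)|0⟩ + (0.5204 + 0.4996i)|1⟩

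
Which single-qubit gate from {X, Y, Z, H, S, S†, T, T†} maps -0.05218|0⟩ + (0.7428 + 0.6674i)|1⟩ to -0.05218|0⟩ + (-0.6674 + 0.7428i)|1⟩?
S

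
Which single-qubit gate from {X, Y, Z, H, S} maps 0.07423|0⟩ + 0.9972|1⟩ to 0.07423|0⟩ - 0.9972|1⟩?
Z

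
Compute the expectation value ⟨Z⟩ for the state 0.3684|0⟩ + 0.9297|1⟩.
-0.7286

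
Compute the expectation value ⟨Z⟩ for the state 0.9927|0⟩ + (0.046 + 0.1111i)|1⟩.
0.971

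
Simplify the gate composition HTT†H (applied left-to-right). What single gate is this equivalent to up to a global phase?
I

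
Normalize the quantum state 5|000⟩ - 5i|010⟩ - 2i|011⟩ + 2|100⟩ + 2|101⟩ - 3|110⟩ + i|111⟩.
0.5893|000⟩ - 0.5893i|010⟩ - 0.2357i|011⟩ + 0.2357|100⟩ + 0.2357|101⟩ - 1/√8|110⟩ + 0.1179i|111⟩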